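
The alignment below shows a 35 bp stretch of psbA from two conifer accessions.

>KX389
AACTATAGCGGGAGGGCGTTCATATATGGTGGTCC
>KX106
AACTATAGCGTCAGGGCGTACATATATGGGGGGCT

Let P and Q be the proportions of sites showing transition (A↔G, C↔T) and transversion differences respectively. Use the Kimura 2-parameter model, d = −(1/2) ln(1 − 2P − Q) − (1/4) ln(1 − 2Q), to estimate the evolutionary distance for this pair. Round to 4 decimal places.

0.1957

The sequences differ at positions 11 (G/T, transversion), 12 (G/C, transversion), 20 (T/A, transversion), 30 (T/G, transversion), 33 (T/G, transversion), 35 (C/T, transition).
Of the 6 differences, 1 transition and 5 transversions over 35 sites: P = 1/35 = 0.028571, Q = 5/35 = 0.142857.
d = −0.5·ln(0.800001) − 0.25·ln(0.714286) = −0.5·(-0.223142) − 0.25·(-0.336472) = 0.1957.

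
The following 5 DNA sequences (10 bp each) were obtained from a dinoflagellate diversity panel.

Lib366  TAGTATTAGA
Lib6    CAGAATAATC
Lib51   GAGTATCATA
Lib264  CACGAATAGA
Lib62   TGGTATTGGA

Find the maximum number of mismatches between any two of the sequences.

7

Pairwise Hamming distances:
  Lib366 vs Lib6: 5
  Lib366 vs Lib51: 3
  Lib366 vs Lib264: 4
  Lib366 vs Lib62: 2
  Lib6 vs Lib51: 4
  Lib6 vs Lib264: 6
  Lib6 vs Lib62: 7
  Lib51 vs Lib264: 6
  Lib51 vs Lib62: 5
  Lib264 vs Lib62: 6
The largest is 7, between Lib6 and Lib62.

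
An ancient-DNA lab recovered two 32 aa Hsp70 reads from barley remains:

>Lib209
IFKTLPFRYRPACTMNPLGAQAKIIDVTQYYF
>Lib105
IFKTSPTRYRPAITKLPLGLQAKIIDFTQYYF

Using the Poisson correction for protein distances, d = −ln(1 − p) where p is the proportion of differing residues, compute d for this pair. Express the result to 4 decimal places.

0.2469

Mismatches occur at site 5 (L↔S), site 7 (F↔T), site 13 (C↔I), site 15 (M↔K), site 16 (N↔L), site 20 (A↔L), site 27 (V↔F).
p = 7/32 = 0.218750.
d = −ln(1 − 0.218750) = −ln(0.781250) = 0.2469.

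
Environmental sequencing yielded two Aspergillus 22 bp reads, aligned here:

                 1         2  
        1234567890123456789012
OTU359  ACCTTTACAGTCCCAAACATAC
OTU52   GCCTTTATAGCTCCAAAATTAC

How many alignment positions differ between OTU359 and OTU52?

The sequences differ at positions 1 (A/G), 8 (C/T), 11 (T/C), 12 (C/T), 18 (C/A), 19 (A/T).
That gives 6 mismatches out of 22 aligned sites, so the Hamming distance is 6.

6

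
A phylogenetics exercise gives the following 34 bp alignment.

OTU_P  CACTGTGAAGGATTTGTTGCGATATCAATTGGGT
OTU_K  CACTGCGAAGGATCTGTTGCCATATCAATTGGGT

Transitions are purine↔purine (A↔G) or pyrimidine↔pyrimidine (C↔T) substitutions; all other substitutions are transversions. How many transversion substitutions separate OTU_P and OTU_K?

1

Mismatches occur at site 6 (T→C, transition), site 14 (T→C, transition), site 21 (G→C, transversion).
Of the 3 differences, 2 transitions and 1 transversion, so the answer is 1.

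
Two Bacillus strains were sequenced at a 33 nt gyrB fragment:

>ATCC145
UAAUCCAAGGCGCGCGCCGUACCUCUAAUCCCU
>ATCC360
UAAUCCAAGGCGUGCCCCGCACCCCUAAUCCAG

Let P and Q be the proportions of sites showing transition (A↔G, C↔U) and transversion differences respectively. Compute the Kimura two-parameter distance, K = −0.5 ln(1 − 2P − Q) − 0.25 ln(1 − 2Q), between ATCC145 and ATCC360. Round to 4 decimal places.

0.2094

The sequences differ at positions 13 (C/U, transition), 16 (G/C, transversion), 20 (U/C, transition), 24 (U/C, transition), 32 (C/A, transversion), 33 (U/G, transversion).
Of the 6 differences, 3 transitions and 3 transversions over 33 sites: P = 3/33 = 0.090909, Q = 3/33 = 0.090909.
d = −0.5·ln(0.727273) − 0.25·ln(0.818182) = −0.5·(-0.318453) − 0.25·(-0.200670) = 0.2094.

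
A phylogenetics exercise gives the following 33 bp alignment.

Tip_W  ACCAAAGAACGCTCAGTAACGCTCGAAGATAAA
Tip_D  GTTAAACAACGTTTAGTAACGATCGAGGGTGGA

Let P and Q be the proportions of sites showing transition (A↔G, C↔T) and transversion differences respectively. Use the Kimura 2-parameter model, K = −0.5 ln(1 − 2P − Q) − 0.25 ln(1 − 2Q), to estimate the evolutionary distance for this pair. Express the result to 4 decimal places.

0.4981

The sequences differ at positions 1 (A/G, transition), 2 (C/T, transition), 3 (C/T, transition), 7 (G/C, transversion), 12 (C/T, transition), 14 (C/T, transition), 22 (C/A, transversion), 27 (A/G, transition), 29 (A/G, transition), 31 (A/G, transition), 32 (A/G, transition).
Of the 11 differences, 9 transitions and 2 transversions over 33 sites: P = 9/33 = 0.272727, Q = 2/33 = 0.060606.
d = −0.5·ln(0.393940) − 0.25·ln(0.878788) = −0.5·(-0.931557) − 0.25·(-0.129212) = 0.4981.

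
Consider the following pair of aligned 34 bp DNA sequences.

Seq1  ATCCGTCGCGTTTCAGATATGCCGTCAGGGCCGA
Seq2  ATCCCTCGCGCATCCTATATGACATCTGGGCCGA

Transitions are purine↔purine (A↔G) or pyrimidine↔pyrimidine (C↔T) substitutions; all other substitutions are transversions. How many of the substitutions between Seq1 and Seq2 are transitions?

2

Mismatches occur at site 5 (G↔C, transversion), site 11 (T↔C, transition), site 12 (T↔A, transversion), site 15 (A↔C, transversion), site 16 (G↔T, transversion), site 22 (C↔A, transversion), site 24 (G↔A, transition), site 27 (A↔T, transversion).
Of the 8 differences, 2 transitions and 6 transversions, so the answer is 2.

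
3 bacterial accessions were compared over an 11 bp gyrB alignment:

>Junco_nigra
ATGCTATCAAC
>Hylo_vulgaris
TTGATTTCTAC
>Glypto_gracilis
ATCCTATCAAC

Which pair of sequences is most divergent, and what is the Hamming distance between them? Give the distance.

Pairwise Hamming distances:
  Junco_nigra vs Hylo_vulgaris: 4
  Junco_nigra vs Glypto_gracilis: 1
  Hylo_vulgaris vs Glypto_gracilis: 5
The largest is 5, between Hylo_vulgaris and Glypto_gracilis.

5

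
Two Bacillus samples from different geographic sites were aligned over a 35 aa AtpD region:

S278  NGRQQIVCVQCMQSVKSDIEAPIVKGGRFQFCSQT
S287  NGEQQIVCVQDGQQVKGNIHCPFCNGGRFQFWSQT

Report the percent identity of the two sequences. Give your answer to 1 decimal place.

Mismatches occur at site 3 (R/E), site 11 (C/D), site 12 (M/G), site 14 (S/Q), site 17 (S/G), site 18 (D/N), site 20 (E/H), site 21 (A/C), site 23 (I/F), site 24 (V/C), site 25 (K/N), site 32 (C/W).
23 of the 35 sites match, so the percent identity is 23/35 × 100 = 65.7%.

65.7%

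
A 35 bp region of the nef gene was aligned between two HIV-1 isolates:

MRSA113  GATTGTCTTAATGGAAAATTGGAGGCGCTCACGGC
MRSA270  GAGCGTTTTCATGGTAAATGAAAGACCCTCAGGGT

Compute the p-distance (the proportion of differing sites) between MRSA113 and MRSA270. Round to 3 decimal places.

0.343

Differing sites — 3:T/G; 4:T/C; 7:C/T; 10:A/C; 15:A/T; 20:T/G; 21:G/A; 22:G/A; 25:G/A; 27:G/C; 32:C/G; 35:C/T.
There are 12 differences over 35 sites, so p = 12/35 = 0.343.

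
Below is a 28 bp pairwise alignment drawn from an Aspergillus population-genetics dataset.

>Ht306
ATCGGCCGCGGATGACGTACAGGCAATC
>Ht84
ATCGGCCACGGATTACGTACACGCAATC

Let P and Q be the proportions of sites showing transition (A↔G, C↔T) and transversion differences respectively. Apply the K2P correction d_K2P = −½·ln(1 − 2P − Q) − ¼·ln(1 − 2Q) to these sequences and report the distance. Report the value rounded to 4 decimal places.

Differing sites — 8:G/A (Ti); 14:G/T (Tv); 22:G/C (Tv).
Of the 3 differences, 1 transition and 2 transversions over 28 sites: P = 1/28 = 0.035714, Q = 2/28 = 0.071429.
d = −0.5·ln(0.857143) − 0.25·ln(0.857142) = −0.5·(-0.154151) − 0.25·(-0.154152) = 0.1156.

0.1156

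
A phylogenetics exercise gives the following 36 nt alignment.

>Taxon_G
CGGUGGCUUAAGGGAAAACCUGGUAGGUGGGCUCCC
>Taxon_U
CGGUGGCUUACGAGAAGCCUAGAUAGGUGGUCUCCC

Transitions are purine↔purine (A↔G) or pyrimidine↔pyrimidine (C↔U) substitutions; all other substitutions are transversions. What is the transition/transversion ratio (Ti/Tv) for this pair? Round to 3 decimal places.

Mismatches occur at site 11 (A/C, transversion), site 13 (G/A, transition), site 17 (A/G, transition), site 18 (A/C, transversion), site 20 (C/U, transition), site 21 (U/A, transversion), site 23 (G/A, transition), site 31 (G/U, transversion).
Of the 8 differences, 4 transitions and 4 transversions, so Ti/Tv = 4/4 = 1.000.

1.000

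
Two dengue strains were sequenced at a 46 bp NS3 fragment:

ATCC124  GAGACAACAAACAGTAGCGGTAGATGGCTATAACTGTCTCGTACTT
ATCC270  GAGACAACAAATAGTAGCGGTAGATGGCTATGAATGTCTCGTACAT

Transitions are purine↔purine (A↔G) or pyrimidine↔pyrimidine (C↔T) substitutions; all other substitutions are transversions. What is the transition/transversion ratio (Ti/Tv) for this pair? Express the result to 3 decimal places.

The sequences differ at positions 12 (C/T, transition), 32 (A/G, transition), 34 (C/A, transversion), 45 (T/A, transversion).
Of the 4 differences, 2 transitions and 2 transversions, so Ti/Tv = 2/2 = 1.000.

1.000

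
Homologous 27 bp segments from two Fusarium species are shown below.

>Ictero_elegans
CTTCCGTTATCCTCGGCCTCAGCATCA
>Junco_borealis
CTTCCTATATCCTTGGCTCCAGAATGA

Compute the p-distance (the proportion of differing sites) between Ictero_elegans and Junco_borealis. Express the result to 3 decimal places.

0.259

Differing sites — 6:G/T; 7:T/A; 14:C/T; 18:C/T; 19:T/C; 23:C/A; 26:C/G.
There are 7 differences over 27 sites, so p = 7/27 = 0.259.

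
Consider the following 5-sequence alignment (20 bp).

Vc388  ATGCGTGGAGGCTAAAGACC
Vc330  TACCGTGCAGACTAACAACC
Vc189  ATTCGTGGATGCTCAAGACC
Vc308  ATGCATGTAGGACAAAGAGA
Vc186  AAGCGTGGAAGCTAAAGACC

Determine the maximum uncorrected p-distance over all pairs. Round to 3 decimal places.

Pairwise Hamming distances:
  Vc388 vs Vc330: 7
  Vc388 vs Vc189: 3
  Vc388 vs Vc308: 6
  Vc388 vs Vc186: 2
  Vc330 vs Vc189: 9
  Vc330 vs Vc308: 12
  Vc330 vs Vc186: 7
  Vc189 vs Vc308: 9
  Vc189 vs Vc186: 4
  Vc308 vs Vc186: 8
The largest is 12 mismatches, between Vc330 and Vc308; p = 12/20 = 0.600.

0.600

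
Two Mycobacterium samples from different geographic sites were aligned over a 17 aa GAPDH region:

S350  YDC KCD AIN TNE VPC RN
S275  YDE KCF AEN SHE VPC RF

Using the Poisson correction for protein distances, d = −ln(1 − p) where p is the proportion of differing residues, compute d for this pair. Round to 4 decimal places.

0.4353

The sequences differ at positions 3 (C/E), 6 (D/F), 8 (I/E), 10 (T/S), 11 (N/H), 17 (N/F).
p = 6/17 = 0.352941.
d = −ln(1 − 0.352941) = −ln(0.647059) = 0.4353.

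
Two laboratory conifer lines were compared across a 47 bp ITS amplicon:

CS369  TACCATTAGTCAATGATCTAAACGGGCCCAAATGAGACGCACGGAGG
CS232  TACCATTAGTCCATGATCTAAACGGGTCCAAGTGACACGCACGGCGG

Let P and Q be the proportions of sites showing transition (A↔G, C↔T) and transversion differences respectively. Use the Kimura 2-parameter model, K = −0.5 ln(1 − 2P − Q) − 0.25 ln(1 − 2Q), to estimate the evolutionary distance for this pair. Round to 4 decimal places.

0.1148

Mismatches occur at site 12 (A↔C, transversion), site 27 (C↔T, transition), site 32 (A↔G, transition), site 36 (G↔C, transversion), site 45 (A↔C, transversion).
Of the 5 differences, 2 transitions and 3 transversions over 47 sites: P = 2/47 = 0.042553, Q = 3/47 = 0.063830.
d = −0.5·ln(0.851064) − 0.25·ln(0.872340) = −0.5·(-0.161268) − 0.25·(-0.136576) = 0.1148.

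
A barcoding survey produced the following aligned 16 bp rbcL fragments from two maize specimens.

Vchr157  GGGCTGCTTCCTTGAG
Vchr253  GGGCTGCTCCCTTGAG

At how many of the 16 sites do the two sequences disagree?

A single mismatch occurs at site 9 (T↔C).
That gives 1 mismatch out of 16 aligned sites, so the Hamming distance is 1.

1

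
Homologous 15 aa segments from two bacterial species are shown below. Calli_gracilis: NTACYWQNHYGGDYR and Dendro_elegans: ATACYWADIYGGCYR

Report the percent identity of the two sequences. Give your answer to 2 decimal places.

66.67%

Mismatches occur at site 1 (N↔A), site 7 (Q↔A), site 8 (N↔D), site 9 (H↔I), site 13 (D↔C).
10 of the 15 sites match, so the percent identity is 10/15 × 100 = 66.67%.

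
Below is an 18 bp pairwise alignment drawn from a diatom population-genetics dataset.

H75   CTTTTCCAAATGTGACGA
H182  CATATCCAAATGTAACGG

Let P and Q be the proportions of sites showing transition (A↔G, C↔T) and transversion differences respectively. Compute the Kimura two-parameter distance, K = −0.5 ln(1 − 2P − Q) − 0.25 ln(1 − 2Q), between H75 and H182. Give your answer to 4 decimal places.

Mismatches occur at site 2 (T↔A, transversion), site 4 (T↔A, transversion), site 14 (G↔A, transition), site 18 (A↔G, transition).
Of the 4 differences, 2 transitions and 2 transversions over 18 sites: P = 2/18 = 0.111111, Q = 2/18 = 0.111111.
d = −0.5·ln(0.666667) − 0.25·ln(0.777778) = −0.5·(-0.405465) − 0.25·(-0.251314) = 0.2656.

0.2656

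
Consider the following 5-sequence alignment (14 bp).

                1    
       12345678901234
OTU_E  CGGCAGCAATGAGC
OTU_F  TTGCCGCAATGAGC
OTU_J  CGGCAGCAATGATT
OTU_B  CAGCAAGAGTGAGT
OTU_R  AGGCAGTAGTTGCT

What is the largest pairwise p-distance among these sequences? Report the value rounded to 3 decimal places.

0.643

Pairwise Hamming distances:
  OTU_E vs OTU_F: 3
  OTU_E vs OTU_J: 2
  OTU_E vs OTU_B: 5
  OTU_E vs OTU_R: 7
  OTU_F vs OTU_J: 5
  OTU_F vs OTU_B: 7
  OTU_F vs OTU_R: 9
  OTU_J vs OTU_B: 5
  OTU_J vs OTU_R: 6
  OTU_B vs OTU_R: 7
The largest is 9 mismatches, between OTU_F and OTU_R; p = 9/14 = 0.643.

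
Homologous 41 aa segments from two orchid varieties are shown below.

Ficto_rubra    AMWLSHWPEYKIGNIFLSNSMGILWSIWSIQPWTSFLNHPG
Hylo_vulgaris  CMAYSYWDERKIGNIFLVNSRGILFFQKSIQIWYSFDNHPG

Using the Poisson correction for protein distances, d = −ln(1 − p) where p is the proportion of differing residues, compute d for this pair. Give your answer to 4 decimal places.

0.4555

Mismatches occur at site 1 (A↔C), site 3 (W↔A), site 4 (L↔Y), site 6 (H↔Y), site 8 (P↔D), site 10 (Y↔R), site 18 (S↔V), site 21 (M↔R), site 25 (W↔F), site 26 (S↔F), site 27 (I↔Q), site 28 (W↔K), site 32 (P↔I), site 34 (T↔Y), site 37 (L↔D).
p = 15/41 = 0.365854.
d = −ln(1 − 0.365854) = −ln(0.634146) = 0.4555.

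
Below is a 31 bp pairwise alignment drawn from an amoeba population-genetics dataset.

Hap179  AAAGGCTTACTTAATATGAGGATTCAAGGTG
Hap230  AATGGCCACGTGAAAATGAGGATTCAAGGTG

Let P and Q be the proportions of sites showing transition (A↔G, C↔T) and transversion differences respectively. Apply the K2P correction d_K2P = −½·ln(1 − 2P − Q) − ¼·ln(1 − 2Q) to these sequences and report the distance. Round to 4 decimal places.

0.2716

Mismatches occur at site 3 (A/T, transversion), site 7 (T/C, transition), site 8 (T/A, transversion), site 9 (A/C, transversion), site 10 (C/G, transversion), site 12 (T/G, transversion), site 15 (T/A, transversion).
Of the 7 differences, 1 transition and 6 transversions over 31 sites: P = 1/31 = 0.032258, Q = 6/31 = 0.193548.
d = −0.5·ln(0.741936) − 0.25·ln(0.612904) = −0.5·(-0.298492) − 0.25·(-0.489547) = 0.2716.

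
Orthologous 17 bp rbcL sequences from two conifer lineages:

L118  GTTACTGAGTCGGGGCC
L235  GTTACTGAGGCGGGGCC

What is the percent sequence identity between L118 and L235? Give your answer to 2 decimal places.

Differing sites — 10:T/G.
16 of the 17 sites match, so the percent identity is 16/17 × 100 = 94.12%.

94.12%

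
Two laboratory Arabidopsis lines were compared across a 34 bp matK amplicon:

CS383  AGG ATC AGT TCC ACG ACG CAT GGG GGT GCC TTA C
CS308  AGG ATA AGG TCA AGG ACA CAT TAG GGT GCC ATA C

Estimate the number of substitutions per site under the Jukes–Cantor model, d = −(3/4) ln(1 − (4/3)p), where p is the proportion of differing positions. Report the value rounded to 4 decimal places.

The sequences differ at positions 6 (C/A), 9 (T/G), 12 (C/A), 14 (C/G), 18 (G/A), 22 (G/T), 23 (G/A), 31 (T/A).
p = 8/34 = 0.235294.
d = −0.75 · ln(1 − (4/3)·0.235294) = −0.75 · ln(0.686275) = −0.75 · (-0.376477) = 0.2824.

0.2824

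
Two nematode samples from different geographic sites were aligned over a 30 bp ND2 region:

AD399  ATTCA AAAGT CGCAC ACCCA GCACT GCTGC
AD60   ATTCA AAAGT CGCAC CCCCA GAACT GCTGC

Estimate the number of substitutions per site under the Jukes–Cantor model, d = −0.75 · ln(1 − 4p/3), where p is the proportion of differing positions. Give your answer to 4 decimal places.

The sequences differ at positions 16 (A/C), 22 (C/A).
p = 2/30 = 0.066667.
d = −0.75 · ln(1 − (4/3)·0.066667) = −0.75 · ln(0.911111) = −0.75 · (-0.093091) = 0.0698.

0.0698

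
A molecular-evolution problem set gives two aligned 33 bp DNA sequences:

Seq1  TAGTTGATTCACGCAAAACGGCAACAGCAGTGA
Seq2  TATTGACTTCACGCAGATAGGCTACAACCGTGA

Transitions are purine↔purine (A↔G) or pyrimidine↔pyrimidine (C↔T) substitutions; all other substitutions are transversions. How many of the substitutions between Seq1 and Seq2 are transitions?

Mismatches occur at site 3 (G↔T, transversion), site 5 (T↔G, transversion), site 6 (G↔A, transition), site 7 (A↔C, transversion), site 16 (A↔G, transition), site 18 (A↔T, transversion), site 19 (C↔A, transversion), site 23 (A↔T, transversion), site 27 (G↔A, transition), site 29 (A↔C, transversion).
Of the 10 differences, 3 transitions and 7 transversions, so the answer is 3.

3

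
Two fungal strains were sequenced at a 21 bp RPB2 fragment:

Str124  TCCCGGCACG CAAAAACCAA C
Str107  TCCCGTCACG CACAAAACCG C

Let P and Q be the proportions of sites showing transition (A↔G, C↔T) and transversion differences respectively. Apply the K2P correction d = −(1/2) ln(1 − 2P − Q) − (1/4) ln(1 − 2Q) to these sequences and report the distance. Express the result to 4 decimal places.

0.2881

The sequences differ at positions 6 (G/T, transversion), 13 (A/C, transversion), 17 (C/A, transversion), 19 (A/C, transversion), 20 (A/G, transition).
Of the 5 differences, 1 transition and 4 transversions over 21 sites: P = 1/21 = 0.047619, Q = 4/21 = 0.190476.
d = −0.5·ln(0.714286) − 0.25·ln(0.619048) = −0.5·(-0.336472) − 0.25·(-0.479572) = 0.2881.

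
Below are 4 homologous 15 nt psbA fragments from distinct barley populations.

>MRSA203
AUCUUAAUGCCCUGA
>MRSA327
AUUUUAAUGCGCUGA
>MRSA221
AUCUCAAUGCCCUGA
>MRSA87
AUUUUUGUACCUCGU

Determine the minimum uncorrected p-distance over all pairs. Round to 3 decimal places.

0.067

Pairwise Hamming distances:
  MRSA203 vs MRSA327: 2
  MRSA203 vs MRSA221: 1
  MRSA203 vs MRSA87: 7
  MRSA327 vs MRSA221: 3
  MRSA327 vs MRSA87: 7
  MRSA221 vs MRSA87: 8
The smallest is 1 mismatch, between MRSA203 and MRSA221; p = 1/15 = 0.067.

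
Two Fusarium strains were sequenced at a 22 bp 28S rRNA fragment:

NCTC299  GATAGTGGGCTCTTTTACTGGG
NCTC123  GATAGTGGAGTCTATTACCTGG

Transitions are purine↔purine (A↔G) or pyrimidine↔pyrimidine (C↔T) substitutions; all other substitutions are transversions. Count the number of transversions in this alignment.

3

Mismatches occur at site 9 (G→A, transition), site 10 (C→G, transversion), site 14 (T→A, transversion), site 19 (T→C, transition), site 20 (G→T, transversion).
Of the 5 differences, 2 transitions and 3 transversions, so the answer is 3.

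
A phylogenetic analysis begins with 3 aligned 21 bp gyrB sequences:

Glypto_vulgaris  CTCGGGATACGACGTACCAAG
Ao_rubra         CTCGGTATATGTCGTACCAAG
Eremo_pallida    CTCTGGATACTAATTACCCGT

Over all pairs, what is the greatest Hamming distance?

Pairwise Hamming distances:
  Glypto_vulgaris vs Ao_rubra: 3
  Glypto_vulgaris vs Eremo_pallida: 7
  Ao_rubra vs Eremo_pallida: 10
The largest is 10, between Ao_rubra and Eremo_pallida.

10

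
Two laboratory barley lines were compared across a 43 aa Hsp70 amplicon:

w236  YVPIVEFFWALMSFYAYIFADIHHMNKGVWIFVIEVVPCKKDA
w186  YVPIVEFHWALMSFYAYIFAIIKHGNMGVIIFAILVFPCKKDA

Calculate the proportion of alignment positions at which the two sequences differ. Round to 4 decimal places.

Differing sites — 8:F/H; 21:D/I; 23:H/K; 25:M/G; 27:K/M; 30:W/I; 33:V/A; 35:E/L; 37:V/F.
There are 9 differences over 43 sites, so p = 9/43 = 0.2093.

0.2093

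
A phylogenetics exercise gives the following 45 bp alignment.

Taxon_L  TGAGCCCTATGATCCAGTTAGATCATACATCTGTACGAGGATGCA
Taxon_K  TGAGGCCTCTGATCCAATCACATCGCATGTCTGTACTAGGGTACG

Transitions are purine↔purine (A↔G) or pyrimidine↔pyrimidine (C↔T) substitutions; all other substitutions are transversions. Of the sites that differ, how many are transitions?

Mismatches occur at site 5 (C→G, transversion), site 9 (A→C, transversion), site 17 (G→A, transition), site 19 (T→C, transition), site 21 (G→C, transversion), site 25 (A→G, transition), site 26 (T→C, transition), site 28 (C→T, transition), site 29 (A→G, transition), site 37 (G→T, transversion), site 41 (A→G, transition), site 43 (G→A, transition), site 45 (A→G, transition).
Of the 13 differences, 9 transitions and 4 transversions, so the answer is 9.

9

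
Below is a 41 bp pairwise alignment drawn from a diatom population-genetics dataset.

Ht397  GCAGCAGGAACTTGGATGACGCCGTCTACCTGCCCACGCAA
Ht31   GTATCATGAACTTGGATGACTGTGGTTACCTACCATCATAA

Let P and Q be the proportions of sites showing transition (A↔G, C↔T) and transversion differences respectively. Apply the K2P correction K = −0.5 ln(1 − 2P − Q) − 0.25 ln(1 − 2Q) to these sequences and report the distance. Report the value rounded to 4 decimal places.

The sequences differ at positions 2 (C/T, transition), 4 (G/T, transversion), 7 (G/T, transversion), 21 (G/T, transversion), 22 (C/G, transversion), 23 (C/T, transition), 25 (T/G, transversion), 26 (C/T, transition), 32 (G/A, transition), 35 (C/A, transversion), 36 (A/T, transversion), 38 (G/A, transition), 39 (C/T, transition).
Of the 13 differences, 6 transitions and 7 transversions over 41 sites: P = 6/41 = 0.146341, Q = 7/41 = 0.170732.
d = −0.5·ln(0.536586) − 0.25·ln(0.658536) = −0.5·(-0.622528) − 0.25·(-0.417736) = 0.4157.

0.4157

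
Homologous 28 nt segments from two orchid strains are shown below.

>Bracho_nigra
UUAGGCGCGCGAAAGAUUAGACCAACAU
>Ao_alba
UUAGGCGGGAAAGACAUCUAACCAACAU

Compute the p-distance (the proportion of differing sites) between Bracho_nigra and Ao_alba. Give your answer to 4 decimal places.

Mismatches occur at site 8 (C/G), site 10 (C/A), site 11 (G/A), site 13 (A/G), site 15 (G/C), site 18 (U/C), site 19 (A/U), site 20 (G/A).
There are 8 differences over 28 sites, so p = 8/28 = 0.2857.

0.2857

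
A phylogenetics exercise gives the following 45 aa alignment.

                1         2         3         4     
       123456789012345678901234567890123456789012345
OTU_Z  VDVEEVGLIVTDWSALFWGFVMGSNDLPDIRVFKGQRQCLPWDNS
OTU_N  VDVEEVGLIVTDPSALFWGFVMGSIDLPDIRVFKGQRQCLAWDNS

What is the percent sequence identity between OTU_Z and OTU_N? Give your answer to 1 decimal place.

Mismatches occur at site 13 (W↔P), site 25 (N↔I), site 41 (P↔A).
42 of the 45 sites match, so the percent identity is 42/45 × 100 = 93.3%.

93.3%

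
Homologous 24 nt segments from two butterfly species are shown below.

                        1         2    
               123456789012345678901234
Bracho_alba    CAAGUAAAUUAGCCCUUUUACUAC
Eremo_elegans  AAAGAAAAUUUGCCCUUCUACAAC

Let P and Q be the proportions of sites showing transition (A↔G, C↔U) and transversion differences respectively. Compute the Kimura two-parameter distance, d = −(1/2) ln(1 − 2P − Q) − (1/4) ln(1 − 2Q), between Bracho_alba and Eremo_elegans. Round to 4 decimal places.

The sequences differ at positions 1 (C/A, transversion), 5 (U/A, transversion), 11 (A/U, transversion), 18 (U/C, transition), 22 (U/A, transversion).
Of the 5 differences, 1 transition and 4 transversions over 24 sites: P = 1/24 = 0.041667, Q = 4/24 = 0.166667.
d = −0.5·ln(0.749999) − 0.25·ln(0.666666) = −0.5·(-0.287683) − 0.25·(-0.405466) = 0.2452.

0.2452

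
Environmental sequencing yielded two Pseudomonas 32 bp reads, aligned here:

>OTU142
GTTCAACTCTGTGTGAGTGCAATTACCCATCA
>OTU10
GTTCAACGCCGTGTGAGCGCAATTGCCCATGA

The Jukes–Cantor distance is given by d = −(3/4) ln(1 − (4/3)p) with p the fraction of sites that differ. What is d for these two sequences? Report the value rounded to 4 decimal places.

0.1752

Mismatches occur at site 8 (T↔G), site 10 (T↔C), site 18 (T↔C), site 25 (A↔G), site 31 (C↔G).
p = 5/32 = 0.156250.
d = −0.75 · ln(1 − (4/3)·0.156250) = −0.75 · ln(0.791667) = −0.75 · (-0.233614) = 0.1752.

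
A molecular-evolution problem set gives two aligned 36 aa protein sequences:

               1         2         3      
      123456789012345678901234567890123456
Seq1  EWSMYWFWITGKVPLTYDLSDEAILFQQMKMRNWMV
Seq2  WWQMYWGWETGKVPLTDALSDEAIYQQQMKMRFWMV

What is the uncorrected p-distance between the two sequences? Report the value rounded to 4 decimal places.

0.2500

Differing sites — 1:E/W; 3:S/Q; 7:F/G; 9:I/E; 17:Y/D; 18:D/A; 25:L/Y; 26:F/Q; 33:N/F.
There are 9 differences over 36 sites, so p = 9/36 = 0.2500.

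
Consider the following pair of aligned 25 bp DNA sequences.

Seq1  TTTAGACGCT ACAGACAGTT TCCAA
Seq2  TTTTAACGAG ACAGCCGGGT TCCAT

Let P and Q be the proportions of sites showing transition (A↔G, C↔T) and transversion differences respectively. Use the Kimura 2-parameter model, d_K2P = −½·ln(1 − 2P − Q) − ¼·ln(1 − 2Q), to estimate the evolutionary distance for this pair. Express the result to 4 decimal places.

The sequences differ at positions 4 (A/T, transversion), 5 (G/A, transition), 9 (C/A, transversion), 10 (T/G, transversion), 15 (A/C, transversion), 17 (A/G, transition), 19 (T/G, transversion), 25 (A/T, transversion).
Of the 8 differences, 2 transitions and 6 transversions over 25 sites: P = 2/25 = 0.080000, Q = 6/25 = 0.240000.
d = −0.5·ln(0.600000) − 0.25·ln(0.520000) = −0.5·(-0.510826) − 0.25·(-0.653926) = 0.4189.

0.4189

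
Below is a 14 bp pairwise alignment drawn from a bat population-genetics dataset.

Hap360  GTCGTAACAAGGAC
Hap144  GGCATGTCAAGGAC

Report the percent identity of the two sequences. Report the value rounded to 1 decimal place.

71.4%

Differing sites — 2:T/G; 4:G/A; 6:A/G; 7:A/T.
10 of the 14 sites match, so the percent identity is 10/14 × 100 = 71.4%.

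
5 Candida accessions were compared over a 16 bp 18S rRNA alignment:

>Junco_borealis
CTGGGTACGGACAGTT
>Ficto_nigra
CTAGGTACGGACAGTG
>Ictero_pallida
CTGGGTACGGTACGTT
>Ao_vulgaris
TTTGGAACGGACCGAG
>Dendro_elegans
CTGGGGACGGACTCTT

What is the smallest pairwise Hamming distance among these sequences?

Pairwise Hamming distances:
  Junco_borealis vs Ficto_nigra: 2
  Junco_borealis vs Ictero_pallida: 3
  Junco_borealis vs Ao_vulgaris: 6
  Junco_borealis vs Dendro_elegans: 3
  Ficto_nigra vs Ictero_pallida: 5
  Ficto_nigra vs Ao_vulgaris: 5
  Ficto_nigra vs Dendro_elegans: 5
  Ictero_pallida vs Ao_vulgaris: 7
  Ictero_pallida vs Dendro_elegans: 5
  Ao_vulgaris vs Dendro_elegans: 7
The smallest is 2, between Junco_borealis and Ficto_nigra.

2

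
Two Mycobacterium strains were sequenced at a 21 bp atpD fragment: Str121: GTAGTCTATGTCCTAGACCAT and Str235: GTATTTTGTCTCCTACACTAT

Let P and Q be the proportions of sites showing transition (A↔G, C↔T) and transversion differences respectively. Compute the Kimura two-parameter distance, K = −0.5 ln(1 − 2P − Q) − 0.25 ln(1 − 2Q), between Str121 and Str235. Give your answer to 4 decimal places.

0.3639

The sequences differ at positions 4 (G/T, transversion), 6 (C/T, transition), 8 (A/G, transition), 10 (G/C, transversion), 16 (G/C, transversion), 19 (C/T, transition).
Of the 6 differences, 3 transitions and 3 transversions over 21 sites: P = 3/21 = 0.142857, Q = 3/21 = 0.142857.
d = −0.5·ln(0.571429) − 0.25·ln(0.714286) = −0.5·(-0.559615) − 0.25·(-0.336472) = 0.3639.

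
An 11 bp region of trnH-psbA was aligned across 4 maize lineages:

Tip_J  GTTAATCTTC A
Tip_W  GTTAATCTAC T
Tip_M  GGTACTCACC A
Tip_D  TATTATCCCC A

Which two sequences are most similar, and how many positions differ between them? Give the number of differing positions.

2

Pairwise Hamming distances:
  Tip_J vs Tip_W: 2
  Tip_J vs Tip_M: 4
  Tip_J vs Tip_D: 5
  Tip_W vs Tip_M: 5
  Tip_W vs Tip_D: 6
  Tip_M vs Tip_D: 5
The smallest is 2, between Tip_J and Tip_W.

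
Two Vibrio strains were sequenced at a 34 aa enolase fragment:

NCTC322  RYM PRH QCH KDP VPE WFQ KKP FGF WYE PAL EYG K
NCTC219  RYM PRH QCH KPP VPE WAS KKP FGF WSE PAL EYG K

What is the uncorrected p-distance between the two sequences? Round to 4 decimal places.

Mismatches occur at site 11 (D/P), site 17 (F/A), site 18 (Q/S), site 26 (Y/S).
There are 4 differences over 34 sites, so p = 4/34 = 0.1176.

0.1176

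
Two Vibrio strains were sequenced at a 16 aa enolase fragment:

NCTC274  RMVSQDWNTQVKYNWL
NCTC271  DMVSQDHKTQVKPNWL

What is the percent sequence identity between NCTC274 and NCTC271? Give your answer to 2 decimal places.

75.00%

Differing sites — 1:R/D; 7:W/H; 8:N/K; 13:Y/P.
12 of the 16 sites match, so the percent identity is 12/16 × 100 = 75.00%.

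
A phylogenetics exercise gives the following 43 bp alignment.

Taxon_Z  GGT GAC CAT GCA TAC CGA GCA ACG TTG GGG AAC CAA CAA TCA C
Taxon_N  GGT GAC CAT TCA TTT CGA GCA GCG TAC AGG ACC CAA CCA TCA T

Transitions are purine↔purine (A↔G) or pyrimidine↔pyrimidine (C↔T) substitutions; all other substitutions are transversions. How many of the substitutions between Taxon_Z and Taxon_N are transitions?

4

The sequences differ at positions 10 (G/T, transversion), 14 (A/T, transversion), 15 (C/T, transition), 22 (A/G, transition), 26 (T/A, transversion), 27 (G/C, transversion), 28 (G/A, transition), 32 (A/C, transversion), 38 (A/C, transversion), 43 (C/T, transition).
Of the 10 differences, 4 transitions and 6 transversions, so the answer is 4.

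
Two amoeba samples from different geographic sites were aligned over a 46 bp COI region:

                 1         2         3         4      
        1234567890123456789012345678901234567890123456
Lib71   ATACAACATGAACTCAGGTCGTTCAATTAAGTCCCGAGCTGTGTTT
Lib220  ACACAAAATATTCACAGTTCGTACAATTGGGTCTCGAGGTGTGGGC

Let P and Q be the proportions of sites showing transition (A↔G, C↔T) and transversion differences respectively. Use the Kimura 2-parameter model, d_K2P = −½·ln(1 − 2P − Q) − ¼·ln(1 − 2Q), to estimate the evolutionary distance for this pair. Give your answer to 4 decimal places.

The sequences differ at positions 2 (T/C, transition), 7 (C/A, transversion), 10 (G/A, transition), 11 (A/T, transversion), 12 (A/T, transversion), 14 (T/A, transversion), 18 (G/T, transversion), 23 (T/A, transversion), 29 (A/G, transition), 30 (A/G, transition), 34 (C/T, transition), 39 (C/G, transversion), 44 (T/G, transversion), 45 (T/G, transversion), 46 (T/C, transition).
Of the 15 differences, 6 transitions and 9 transversions over 46 sites: P = 6/46 = 0.130435, Q = 9/46 = 0.195652.
d = −0.5·ln(0.543478) − 0.25·ln(0.608696) = −0.5·(-0.609766) − 0.25·(-0.496436) = 0.4290.

0.4290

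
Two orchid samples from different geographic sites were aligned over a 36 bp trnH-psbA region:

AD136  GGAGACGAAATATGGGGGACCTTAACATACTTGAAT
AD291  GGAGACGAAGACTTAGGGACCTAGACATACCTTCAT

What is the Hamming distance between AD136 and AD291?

The sequences differ at positions 10 (A/G), 11 (T/A), 12 (A/C), 14 (G/T), 15 (G/A), 23 (T/A), 24 (A/G), 31 (T/C), 33 (G/T), 34 (A/C).
That gives 10 mismatches out of 36 aligned sites, so the Hamming distance is 10.

10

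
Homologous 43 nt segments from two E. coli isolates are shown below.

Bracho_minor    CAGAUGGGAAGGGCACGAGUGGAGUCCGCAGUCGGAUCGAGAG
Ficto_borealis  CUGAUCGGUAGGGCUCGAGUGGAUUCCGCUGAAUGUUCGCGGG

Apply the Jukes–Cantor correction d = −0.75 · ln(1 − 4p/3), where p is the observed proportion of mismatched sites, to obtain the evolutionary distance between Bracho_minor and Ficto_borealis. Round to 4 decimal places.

The sequences differ at positions 2 (A/U), 6 (G/C), 9 (A/U), 15 (A/U), 24 (G/U), 30 (A/U), 32 (U/A), 33 (C/A), 34 (G/U), 36 (A/U), 40 (A/C), 42 (A/G).
p = 12/43 = 0.279070.
d = −0.75 · ln(1 − (4/3)·0.279070) = −0.75 · ln(0.627907) = −0.75 · (-0.465363) = 0.3490.

0.3490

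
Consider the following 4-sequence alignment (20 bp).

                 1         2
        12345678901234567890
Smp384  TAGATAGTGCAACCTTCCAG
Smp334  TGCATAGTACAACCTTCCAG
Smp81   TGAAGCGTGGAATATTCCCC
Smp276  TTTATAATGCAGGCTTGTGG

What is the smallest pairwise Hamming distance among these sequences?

Pairwise Hamming distances:
  Smp384 vs Smp334: 3
  Smp384 vs Smp81: 9
  Smp384 vs Smp276: 8
  Smp334 vs Smp81: 9
  Smp334 vs Smp276: 9
  Smp81 vs Smp276: 13
The smallest is 3, between Smp384 and Smp334.

3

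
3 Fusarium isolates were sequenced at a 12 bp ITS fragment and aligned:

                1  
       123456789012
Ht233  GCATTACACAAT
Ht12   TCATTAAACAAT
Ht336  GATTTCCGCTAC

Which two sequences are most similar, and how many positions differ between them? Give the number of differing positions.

2

Pairwise Hamming distances:
  Ht233 vs Ht12: 2
  Ht233 vs Ht336: 6
  Ht12 vs Ht336: 8
The smallest is 2, between Ht233 and Ht12.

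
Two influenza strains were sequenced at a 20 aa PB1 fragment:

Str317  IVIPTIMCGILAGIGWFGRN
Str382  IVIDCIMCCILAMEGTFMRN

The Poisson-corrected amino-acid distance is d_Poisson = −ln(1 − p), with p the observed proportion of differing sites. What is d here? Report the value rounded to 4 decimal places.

0.4308

Differing sites — 4:P/D; 5:T/C; 9:G/C; 13:G/M; 14:I/E; 16:W/T; 18:G/M.
p = 7/20 = 0.350000.
d = −ln(1 − 0.350000) = −ln(0.650000) = 0.4308.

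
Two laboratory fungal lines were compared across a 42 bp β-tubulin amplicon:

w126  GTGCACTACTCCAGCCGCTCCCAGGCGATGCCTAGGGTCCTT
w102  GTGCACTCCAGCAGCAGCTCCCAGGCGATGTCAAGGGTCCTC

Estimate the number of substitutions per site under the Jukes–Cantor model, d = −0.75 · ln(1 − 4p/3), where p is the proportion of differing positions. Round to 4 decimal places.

Differing sites — 8:A/C; 10:T/A; 11:C/G; 16:C/A; 31:C/T; 33:T/A; 42:T/C.
p = 7/42 = 0.166667.
d = −0.75 · ln(1 − (4/3)·0.166667) = −0.75 · ln(0.777777) = −0.75 · (-0.251315) = 0.1885.

0.1885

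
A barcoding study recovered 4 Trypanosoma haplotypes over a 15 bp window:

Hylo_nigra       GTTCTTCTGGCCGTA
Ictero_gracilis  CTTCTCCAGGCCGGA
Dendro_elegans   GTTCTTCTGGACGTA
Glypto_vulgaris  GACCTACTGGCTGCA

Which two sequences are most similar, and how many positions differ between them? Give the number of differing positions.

1

Pairwise Hamming distances:
  Hylo_nigra vs Ictero_gracilis: 4
  Hylo_nigra vs Dendro_elegans: 1
  Hylo_nigra vs Glypto_vulgaris: 5
  Ictero_gracilis vs Dendro_elegans: 5
  Ictero_gracilis vs Glypto_vulgaris: 7
  Dendro_elegans vs Glypto_vulgaris: 6
The smallest is 1, between Hylo_nigra and Dendro_elegans.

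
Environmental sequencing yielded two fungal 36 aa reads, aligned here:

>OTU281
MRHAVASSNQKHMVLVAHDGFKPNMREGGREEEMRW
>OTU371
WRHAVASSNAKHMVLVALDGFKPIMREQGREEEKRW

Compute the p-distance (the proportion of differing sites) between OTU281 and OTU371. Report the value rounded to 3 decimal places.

0.167

The sequences differ at positions 1 (M/W), 10 (Q/A), 18 (H/L), 24 (N/I), 28 (G/Q), 34 (M/K).
There are 6 differences over 36 sites, so p = 6/36 = 0.167.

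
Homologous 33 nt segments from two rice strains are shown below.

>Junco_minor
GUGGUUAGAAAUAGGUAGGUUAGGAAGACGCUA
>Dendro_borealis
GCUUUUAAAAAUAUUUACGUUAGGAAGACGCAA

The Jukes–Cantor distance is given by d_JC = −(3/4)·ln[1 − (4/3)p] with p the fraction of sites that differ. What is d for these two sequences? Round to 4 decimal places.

Mismatches occur at site 2 (U↔C), site 3 (G↔U), site 4 (G↔U), site 8 (G↔A), site 14 (G↔U), site 15 (G↔U), site 18 (G↔C), site 32 (U↔A).
p = 8/33 = 0.242424.
d = −0.75 · ln(1 − (4/3)·0.242424) = −0.75 · ln(0.676768) = −0.75 · (-0.390427) = 0.2928.

0.2928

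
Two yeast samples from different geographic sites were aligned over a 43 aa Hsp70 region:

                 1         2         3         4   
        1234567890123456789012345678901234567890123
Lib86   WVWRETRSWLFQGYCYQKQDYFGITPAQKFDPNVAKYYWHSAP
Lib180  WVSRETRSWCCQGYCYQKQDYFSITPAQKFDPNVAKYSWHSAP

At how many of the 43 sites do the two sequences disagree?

5

The sequences differ at positions 3 (W/S), 10 (L/C), 11 (F/C), 23 (G/S), 38 (Y/S).
That gives 5 mismatches out of 43 aligned sites, so the Hamming distance is 5.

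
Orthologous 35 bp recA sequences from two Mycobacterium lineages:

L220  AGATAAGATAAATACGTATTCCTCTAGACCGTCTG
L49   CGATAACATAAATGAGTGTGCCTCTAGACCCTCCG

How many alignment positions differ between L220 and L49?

8

The sequences differ at positions 1 (A/C), 7 (G/C), 14 (A/G), 15 (C/A), 18 (A/G), 20 (T/G), 31 (G/C), 34 (T/C).
That gives 8 mismatches out of 35 aligned sites, so the Hamming distance is 8.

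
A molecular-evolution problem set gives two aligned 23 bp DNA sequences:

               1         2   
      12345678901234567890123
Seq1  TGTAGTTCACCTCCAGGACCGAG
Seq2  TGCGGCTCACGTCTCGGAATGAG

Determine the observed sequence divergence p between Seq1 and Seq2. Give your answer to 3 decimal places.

Differing sites — 3:T/C; 4:A/G; 6:T/C; 11:C/G; 14:C/T; 15:A/C; 19:C/A; 20:C/T.
There are 8 differences over 23 sites, so p = 8/23 = 0.348.

0.348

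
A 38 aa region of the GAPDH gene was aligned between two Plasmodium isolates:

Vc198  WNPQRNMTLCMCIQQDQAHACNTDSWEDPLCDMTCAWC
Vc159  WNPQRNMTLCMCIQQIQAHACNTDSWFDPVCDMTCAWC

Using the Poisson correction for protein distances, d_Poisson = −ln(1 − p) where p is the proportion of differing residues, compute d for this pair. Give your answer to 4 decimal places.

0.0822

Mismatches occur at site 16 (D→I), site 27 (E→F), site 30 (L→V).
p = 3/38 = 0.078947.
d = −ln(1 − 0.078947) = −ln(0.921053) = 0.0822.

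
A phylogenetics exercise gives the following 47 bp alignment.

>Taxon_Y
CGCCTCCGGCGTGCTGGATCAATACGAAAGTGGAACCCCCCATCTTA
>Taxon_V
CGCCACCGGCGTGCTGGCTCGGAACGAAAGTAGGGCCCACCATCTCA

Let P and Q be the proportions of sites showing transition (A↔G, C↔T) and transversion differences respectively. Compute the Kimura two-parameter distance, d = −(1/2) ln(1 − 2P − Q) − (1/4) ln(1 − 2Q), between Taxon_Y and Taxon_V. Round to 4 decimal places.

Differing sites — 5:T/A (Tv); 18:A/C (Tv); 21:A/G (Ti); 22:A/G (Ti); 23:T/A (Tv); 32:G/A (Ti); 34:A/G (Ti); 35:A/G (Ti); 39:C/A (Tv); 46:T/C (Ti).
Of the 10 differences, 6 transitions and 4 transversions over 47 sites: P = 6/47 = 0.127660, Q = 4/47 = 0.085106.
d = −0.5·ln(0.659574) − 0.25·ln(0.829788) = −0.5·(-0.416161) − 0.25·(-0.186585) = 0.2547.

0.2547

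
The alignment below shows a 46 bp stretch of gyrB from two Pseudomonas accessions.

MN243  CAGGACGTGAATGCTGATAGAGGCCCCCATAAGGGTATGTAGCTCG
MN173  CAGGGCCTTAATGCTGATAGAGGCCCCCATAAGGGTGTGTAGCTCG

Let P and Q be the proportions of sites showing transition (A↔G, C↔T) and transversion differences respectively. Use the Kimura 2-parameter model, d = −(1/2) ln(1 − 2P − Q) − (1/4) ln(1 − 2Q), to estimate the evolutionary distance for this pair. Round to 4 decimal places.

0.0926

Differing sites — 5:A/G (Ti); 7:G/C (Tv); 9:G/T (Tv); 37:A/G (Ti).
Of the 4 differences, 2 transitions and 2 transversions over 46 sites: P = 2/46 = 0.043478, Q = 2/46 = 0.043478.
d = −0.5·ln(0.869566) − 0.25·ln(0.913044) = −0.5·(-0.139761) − 0.25·(-0.090971) = 0.0926.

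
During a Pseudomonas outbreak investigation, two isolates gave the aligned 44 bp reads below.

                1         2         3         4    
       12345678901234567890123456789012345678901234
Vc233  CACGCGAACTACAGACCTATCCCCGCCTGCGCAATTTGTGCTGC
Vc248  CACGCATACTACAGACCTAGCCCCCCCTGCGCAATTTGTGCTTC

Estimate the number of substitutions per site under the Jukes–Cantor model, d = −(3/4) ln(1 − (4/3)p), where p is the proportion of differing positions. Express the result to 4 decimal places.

0.1232

Mismatches occur at site 6 (G→A), site 7 (A→T), site 20 (T→G), site 25 (G→C), site 43 (G→T).
p = 5/44 = 0.113636.
d = −0.75 · ln(1 − (4/3)·0.113636) = −0.75 · ln(0.848485) = −0.75 · (-0.164303) = 0.1232.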